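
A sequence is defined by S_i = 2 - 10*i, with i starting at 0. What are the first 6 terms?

This is an arithmetic sequence.
i=0: S_0 = 2 + -10*0 = 2
i=1: S_1 = 2 + -10*1 = -8
i=2: S_2 = 2 + -10*2 = -18
i=3: S_3 = 2 + -10*3 = -28
i=4: S_4 = 2 + -10*4 = -38
i=5: S_5 = 2 + -10*5 = -48
The first 6 terms are: [2, -8, -18, -28, -38, -48]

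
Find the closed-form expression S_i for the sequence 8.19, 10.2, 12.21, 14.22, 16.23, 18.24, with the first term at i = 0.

Check differences: 10.2 - 8.19 = 2.01
12.21 - 10.2 = 2.01
Common difference d = 2.01.
First term a = 8.19.
Formula: S_i = 8.19 + 2.01*i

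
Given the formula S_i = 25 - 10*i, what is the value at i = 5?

S_5 = 25 + -10*5 = 25 + -50 = -25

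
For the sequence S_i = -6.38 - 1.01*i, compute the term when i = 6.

S_6 = -6.38 + -1.01*6 = -6.38 + -6.06 = -12.44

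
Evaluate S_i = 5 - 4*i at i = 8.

S_8 = 5 + -4*8 = 5 + -32 = -27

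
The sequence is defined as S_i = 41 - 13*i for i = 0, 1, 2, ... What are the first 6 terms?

This is an arithmetic sequence.
i=0: S_0 = 41 + -13*0 = 41
i=1: S_1 = 41 + -13*1 = 28
i=2: S_2 = 41 + -13*2 = 15
i=3: S_3 = 41 + -13*3 = 2
i=4: S_4 = 41 + -13*4 = -11
i=5: S_5 = 41 + -13*5 = -24
The first 6 terms are: [41, 28, 15, 2, -11, -24]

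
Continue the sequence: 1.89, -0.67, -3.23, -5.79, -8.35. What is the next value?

Differences: -0.67 - 1.89 = -2.56
This is an arithmetic sequence with common difference d = -2.56.
Next term = -8.35 + -2.56 = -10.91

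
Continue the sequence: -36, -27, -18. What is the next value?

Differences: -27 - -36 = 9
This is an arithmetic sequence with common difference d = 9.
Next term = -18 + 9 = -9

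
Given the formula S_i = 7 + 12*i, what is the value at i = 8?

S_8 = 7 + 12*8 = 7 + 96 = 103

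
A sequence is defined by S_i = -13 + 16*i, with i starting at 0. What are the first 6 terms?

This is an arithmetic sequence.
i=0: S_0 = -13 + 16*0 = -13
i=1: S_1 = -13 + 16*1 = 3
i=2: S_2 = -13 + 16*2 = 19
i=3: S_3 = -13 + 16*3 = 35
i=4: S_4 = -13 + 16*4 = 51
i=5: S_5 = -13 + 16*5 = 67
The first 6 terms are: [-13, 3, 19, 35, 51, 67]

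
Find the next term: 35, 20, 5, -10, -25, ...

Differences: 20 - 35 = -15
This is an arithmetic sequence with common difference d = -15.
Next term = -25 + -15 = -40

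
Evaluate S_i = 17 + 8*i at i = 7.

S_7 = 17 + 8*7 = 17 + 56 = 73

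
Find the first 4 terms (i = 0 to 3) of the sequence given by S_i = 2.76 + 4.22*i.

This is an arithmetic sequence.
i=0: S_0 = 2.76 + 4.22*0 = 2.76
i=1: S_1 = 2.76 + 4.22*1 = 6.98
i=2: S_2 = 2.76 + 4.22*2 = 11.2
i=3: S_3 = 2.76 + 4.22*3 = 15.42
The first 4 terms are: [2.76, 6.98, 11.2, 15.42]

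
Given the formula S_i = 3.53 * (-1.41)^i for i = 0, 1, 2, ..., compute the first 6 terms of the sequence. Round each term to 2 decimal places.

This is a geometric sequence.
i=0: S_0 = 3.53 * (-1.41)^0 = 3.53
i=1: S_1 = 3.53 * (-1.41)^1 ≈ -4.98
i=2: S_2 = 3.53 * (-1.41)^2 ≈ 7.02
i=3: S_3 = 3.53 * (-1.41)^3 ≈ -9.9
i=4: S_4 = 3.53 * (-1.41)^4 ≈ 13.95
i=5: S_5 = 3.53 * (-1.41)^5 ≈ -19.67
The first 6 terms are: [3.53, -4.98, 7.02, -9.9, 13.95, -19.67]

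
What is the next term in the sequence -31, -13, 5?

Differences: -13 - -31 = 18
This is an arithmetic sequence with common difference d = 18.
Next term = 5 + 18 = 23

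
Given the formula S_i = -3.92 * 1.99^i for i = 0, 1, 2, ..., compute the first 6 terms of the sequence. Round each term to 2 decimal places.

This is a geometric sequence.
i=0: S_0 = -3.92 * 1.99^0 = -3.92
i=1: S_1 = -3.92 * 1.99^1 ≈ -7.8
i=2: S_2 = -3.92 * 1.99^2 ≈ -15.52
i=3: S_3 = -3.92 * 1.99^3 ≈ -30.89
i=4: S_4 = -3.92 * 1.99^4 ≈ -61.47
i=5: S_5 = -3.92 * 1.99^5 ≈ -122.34
The first 6 terms are: [-3.92, -7.8, -15.52, -30.89, -61.47, -122.34]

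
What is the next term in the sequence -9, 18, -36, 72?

Ratios: 18 / -9 = -2.0
This is a geometric sequence with common ratio r = -2.
Next term = 72 * -2 = -144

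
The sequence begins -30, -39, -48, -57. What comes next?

Differences: -39 - -30 = -9
This is an arithmetic sequence with common difference d = -9.
Next term = -57 + -9 = -66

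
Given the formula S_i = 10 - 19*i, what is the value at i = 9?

S_9 = 10 + -19*9 = 10 + -171 = -161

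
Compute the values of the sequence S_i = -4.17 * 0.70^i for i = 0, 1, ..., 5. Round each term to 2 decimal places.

This is a geometric sequence.
i=0: S_0 = -4.17 * 0.7^0 = -4.17
i=1: S_1 = -4.17 * 0.7^1 ≈ -2.92
i=2: S_2 = -4.17 * 0.7^2 ≈ -2.04
i=3: S_3 = -4.17 * 0.7^3 ≈ -1.43
i=4: S_4 = -4.17 * 0.7^4 ≈ -1.0
i=5: S_5 = -4.17 * 0.7^5 ≈ -0.7
The first 6 terms are: [-4.17, -2.92, -2.04, -1.43, -1.0, -0.7]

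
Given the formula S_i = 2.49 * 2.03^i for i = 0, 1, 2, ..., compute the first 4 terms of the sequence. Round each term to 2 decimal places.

This is a geometric sequence.
i=0: S_0 = 2.49 * 2.03^0 = 2.49
i=1: S_1 = 2.49 * 2.03^1 ≈ 5.05
i=2: S_2 = 2.49 * 2.03^2 ≈ 10.26
i=3: S_3 = 2.49 * 2.03^3 ≈ 20.83
The first 4 terms are: [2.49, 5.05, 10.26, 20.83]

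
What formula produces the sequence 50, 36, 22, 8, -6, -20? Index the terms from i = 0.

Check differences: 36 - 50 = -14
22 - 36 = -14
Common difference d = -14.
First term a = 50.
Formula: S_i = 50 - 14*i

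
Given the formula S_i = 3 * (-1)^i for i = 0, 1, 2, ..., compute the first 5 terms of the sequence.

This is a geometric sequence.
i=0: S_0 = 3 * (-1)^0 = 3
i=1: S_1 = 3 * (-1)^1 = -3
i=2: S_2 = 3 * (-1)^2 = 3
i=3: S_3 = 3 * (-1)^3 = -3
i=4: S_4 = 3 * (-1)^4 = 3
The first 5 terms are: [3, -3, 3, -3, 3]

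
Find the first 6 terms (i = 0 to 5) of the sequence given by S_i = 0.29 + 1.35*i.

This is an arithmetic sequence.
i=0: S_0 = 0.29 + 1.35*0 = 0.29
i=1: S_1 = 0.29 + 1.35*1 = 1.64
i=2: S_2 = 0.29 + 1.35*2 = 2.99
i=3: S_3 = 0.29 + 1.35*3 = 4.34
i=4: S_4 = 0.29 + 1.35*4 = 5.69
i=5: S_5 = 0.29 + 1.35*5 = 7.04
The first 6 terms are: [0.29, 1.64, 2.99, 4.34, 5.69, 7.04]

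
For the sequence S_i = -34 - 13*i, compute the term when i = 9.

S_9 = -34 + -13*9 = -34 + -117 = -151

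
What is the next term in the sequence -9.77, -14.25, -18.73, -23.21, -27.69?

Differences: -14.25 - -9.77 = -4.48
This is an arithmetic sequence with common difference d = -4.48.
Next term = -27.69 + -4.48 = -32.17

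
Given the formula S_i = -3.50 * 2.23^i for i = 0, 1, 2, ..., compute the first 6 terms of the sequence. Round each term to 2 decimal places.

This is a geometric sequence.
i=0: S_0 = -3.5 * 2.23^0 = -3.5
i=1: S_1 = -3.5 * 2.23^1 ≈ -7.81
i=2: S_2 = -3.5 * 2.23^2 ≈ -17.41
i=3: S_3 = -3.5 * 2.23^3 ≈ -38.81
i=4: S_4 = -3.5 * 2.23^4 ≈ -86.55
i=5: S_5 = -3.5 * 2.23^5 ≈ -193.02
The first 6 terms are: [-3.5, -7.81, -17.41, -38.81, -86.55, -193.02]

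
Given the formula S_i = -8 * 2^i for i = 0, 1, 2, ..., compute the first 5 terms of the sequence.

This is a geometric sequence.
i=0: S_0 = -8 * 2^0 = -8
i=1: S_1 = -8 * 2^1 = -16
i=2: S_2 = -8 * 2^2 = -32
i=3: S_3 = -8 * 2^3 = -64
i=4: S_4 = -8 * 2^4 = -128
The first 5 terms are: [-8, -16, -32, -64, -128]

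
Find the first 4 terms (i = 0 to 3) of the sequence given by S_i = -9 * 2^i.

This is a geometric sequence.
i=0: S_0 = -9 * 2^0 = -9
i=1: S_1 = -9 * 2^1 = -18
i=2: S_2 = -9 * 2^2 = -36
i=3: S_3 = -9 * 2^3 = -72
The first 4 terms are: [-9, -18, -36, -72]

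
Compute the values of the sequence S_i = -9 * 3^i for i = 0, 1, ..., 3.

This is a geometric sequence.
i=0: S_0 = -9 * 3^0 = -9
i=1: S_1 = -9 * 3^1 = -27
i=2: S_2 = -9 * 3^2 = -81
i=3: S_3 = -9 * 3^3 = -243
The first 4 terms are: [-9, -27, -81, -243]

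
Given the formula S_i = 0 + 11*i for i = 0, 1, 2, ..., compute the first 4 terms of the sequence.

This is an arithmetic sequence.
i=0: S_0 = 0 + 11*0 = 0
i=1: S_1 = 0 + 11*1 = 11
i=2: S_2 = 0 + 11*2 = 22
i=3: S_3 = 0 + 11*3 = 33
The first 4 terms are: [0, 11, 22, 33]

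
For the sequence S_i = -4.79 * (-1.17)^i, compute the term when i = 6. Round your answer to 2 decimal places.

S_6 = -4.79 * (-1.17)^6 ≈ -4.79 * 2.5652 ≈ -12.29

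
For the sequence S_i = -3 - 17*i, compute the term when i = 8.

S_8 = -3 + -17*8 = -3 + -136 = -139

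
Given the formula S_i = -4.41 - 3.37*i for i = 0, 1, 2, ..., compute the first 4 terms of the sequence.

This is an arithmetic sequence.
i=0: S_0 = -4.41 + -3.37*0 = -4.41
i=1: S_1 = -4.41 + -3.37*1 = -7.78
i=2: S_2 = -4.41 + -3.37*2 = -11.15
i=3: S_3 = -4.41 + -3.37*3 = -14.52
The first 4 terms are: [-4.41, -7.78, -11.15, -14.52]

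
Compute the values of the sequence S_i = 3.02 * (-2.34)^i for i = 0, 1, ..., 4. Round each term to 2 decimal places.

This is a geometric sequence.
i=0: S_0 = 3.02 * (-2.34)^0 = 3.02
i=1: S_1 = 3.02 * (-2.34)^1 ≈ -7.07
i=2: S_2 = 3.02 * (-2.34)^2 ≈ 16.54
i=3: S_3 = 3.02 * (-2.34)^3 ≈ -38.69
i=4: S_4 = 3.02 * (-2.34)^4 ≈ 90.55
The first 5 terms are: [3.02, -7.07, 16.54, -38.69, 90.55]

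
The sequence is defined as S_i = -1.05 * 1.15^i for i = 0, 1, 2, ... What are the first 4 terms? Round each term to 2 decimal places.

This is a geometric sequence.
i=0: S_0 = -1.05 * 1.15^0 = -1.05
i=1: S_1 = -1.05 * 1.15^1 ≈ -1.21
i=2: S_2 = -1.05 * 1.15^2 ≈ -1.39
i=3: S_3 = -1.05 * 1.15^3 ≈ -1.6
The first 4 terms are: [-1.05, -1.21, -1.39, -1.6]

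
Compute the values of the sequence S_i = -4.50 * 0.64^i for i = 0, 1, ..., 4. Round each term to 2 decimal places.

This is a geometric sequence.
i=0: S_0 = -4.5 * 0.64^0 = -4.5
i=1: S_1 = -4.5 * 0.64^1 = -2.88
i=2: S_2 = -4.5 * 0.64^2 ≈ -1.84
i=3: S_3 = -4.5 * 0.64^3 ≈ -1.18
i=4: S_4 = -4.5 * 0.64^4 ≈ -0.75
The first 5 terms are: [-4.5, -2.88, -1.84, -1.18, -0.75]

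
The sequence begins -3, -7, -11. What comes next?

Differences: -7 - -3 = -4
This is an arithmetic sequence with common difference d = -4.
Next term = -11 + -4 = -15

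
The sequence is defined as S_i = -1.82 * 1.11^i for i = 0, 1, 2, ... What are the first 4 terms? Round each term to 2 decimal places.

This is a geometric sequence.
i=0: S_0 = -1.82 * 1.11^0 = -1.82
i=1: S_1 = -1.82 * 1.11^1 ≈ -2.02
i=2: S_2 = -1.82 * 1.11^2 ≈ -2.24
i=3: S_3 = -1.82 * 1.11^3 ≈ -2.49
The first 4 terms are: [-1.82, -2.02, -2.24, -2.49]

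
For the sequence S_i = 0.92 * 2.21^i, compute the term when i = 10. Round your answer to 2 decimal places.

S_10 = 0.92 * 2.21^10 ≈ 0.92 * 2779.2188 ≈ 2556.88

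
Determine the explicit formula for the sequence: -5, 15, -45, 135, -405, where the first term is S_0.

Check ratios: 15 / -5 = -3.0
Common ratio r = -3.
First term a = -5.
Formula: S_i = -5 * (-3)^i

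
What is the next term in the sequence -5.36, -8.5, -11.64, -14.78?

Differences: -8.5 - -5.36 = -3.14
This is an arithmetic sequence with common difference d = -3.14.
Next term = -14.78 + -3.14 = -17.92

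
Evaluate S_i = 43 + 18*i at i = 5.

S_5 = 43 + 18*5 = 43 + 90 = 133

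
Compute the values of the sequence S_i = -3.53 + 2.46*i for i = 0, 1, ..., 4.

This is an arithmetic sequence.
i=0: S_0 = -3.53 + 2.46*0 = -3.53
i=1: S_1 = -3.53 + 2.46*1 = -1.07
i=2: S_2 = -3.53 + 2.46*2 = 1.39
i=3: S_3 = -3.53 + 2.46*3 = 3.85
i=4: S_4 = -3.53 + 2.46*4 = 6.31
The first 5 terms are: [-3.53, -1.07, 1.39, 3.85, 6.31]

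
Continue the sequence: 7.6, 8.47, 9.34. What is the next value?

Differences: 8.47 - 7.6 = 0.87
This is an arithmetic sequence with common difference d = 0.87.
Next term = 9.34 + 0.87 = 10.21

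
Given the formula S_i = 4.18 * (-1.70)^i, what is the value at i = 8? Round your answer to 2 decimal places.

S_8 = 4.18 * (-1.7)^8 ≈ 4.18 * 69.7576 ≈ 291.59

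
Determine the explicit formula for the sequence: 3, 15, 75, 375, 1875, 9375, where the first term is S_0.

Check ratios: 15 / 3 = 5.0
Common ratio r = 5.
First term a = 3.
Formula: S_i = 3 * 5^i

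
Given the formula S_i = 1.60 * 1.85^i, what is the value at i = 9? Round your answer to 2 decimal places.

S_9 = 1.6 * 1.85^9 ≈ 1.6 * 253.8315 ≈ 406.13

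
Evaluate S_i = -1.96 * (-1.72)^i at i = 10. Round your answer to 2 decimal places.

S_10 = -1.96 * (-1.72)^10 ≈ -1.96 * 226.6128 ≈ -444.16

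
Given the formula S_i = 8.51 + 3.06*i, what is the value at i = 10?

S_10 = 8.51 + 3.06*10 = 8.51 + 30.6 = 39.11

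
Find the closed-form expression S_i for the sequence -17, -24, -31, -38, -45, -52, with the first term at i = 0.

Check differences: -24 - -17 = -7
-31 - -24 = -7
Common difference d = -7.
First term a = -17.
Formula: S_i = -17 - 7*i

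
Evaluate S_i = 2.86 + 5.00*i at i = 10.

S_10 = 2.86 + 5.0*10 = 2.86 + 50.0 = 52.86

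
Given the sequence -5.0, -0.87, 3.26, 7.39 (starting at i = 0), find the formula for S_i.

Check differences: -0.87 - -5.0 = 4.13
3.26 - -0.87 = 4.13
Common difference d = 4.13.
First term a = -5.0.
Formula: S_i = -5.00 + 4.13*i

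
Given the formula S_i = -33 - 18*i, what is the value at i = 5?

S_5 = -33 + -18*5 = -33 + -90 = -123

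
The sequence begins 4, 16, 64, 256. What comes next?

Ratios: 16 / 4 = 4.0
This is a geometric sequence with common ratio r = 4.
Next term = 256 * 4 = 1024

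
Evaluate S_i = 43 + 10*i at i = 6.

S_6 = 43 + 10*6 = 43 + 60 = 103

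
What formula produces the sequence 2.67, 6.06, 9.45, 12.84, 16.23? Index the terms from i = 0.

Check differences: 6.06 - 2.67 = 3.39
9.45 - 6.06 = 3.39
Common difference d = 3.39.
First term a = 2.67.
Formula: S_i = 2.67 + 3.39*i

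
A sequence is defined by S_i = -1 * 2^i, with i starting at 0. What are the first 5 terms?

This is a geometric sequence.
i=0: S_0 = -1 * 2^0 = -1
i=1: S_1 = -1 * 2^1 = -2
i=2: S_2 = -1 * 2^2 = -4
i=3: S_3 = -1 * 2^3 = -8
i=4: S_4 = -1 * 2^4 = -16
The first 5 terms are: [-1, -2, -4, -8, -16]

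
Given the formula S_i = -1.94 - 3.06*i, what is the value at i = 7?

S_7 = -1.94 + -3.06*7 = -1.94 + -21.42 = -23.36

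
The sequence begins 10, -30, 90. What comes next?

Ratios: -30 / 10 = -3.0
This is a geometric sequence with common ratio r = -3.
Next term = 90 * -3 = -270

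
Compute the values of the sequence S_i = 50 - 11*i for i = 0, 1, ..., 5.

This is an arithmetic sequence.
i=0: S_0 = 50 + -11*0 = 50
i=1: S_1 = 50 + -11*1 = 39
i=2: S_2 = 50 + -11*2 = 28
i=3: S_3 = 50 + -11*3 = 17
i=4: S_4 = 50 + -11*4 = 6
i=5: S_5 = 50 + -11*5 = -5
The first 6 terms are: [50, 39, 28, 17, 6, -5]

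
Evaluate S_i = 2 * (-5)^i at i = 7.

S_7 = 2 * (-5)^7 = 2 * -78125 = -156250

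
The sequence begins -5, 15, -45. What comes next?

Ratios: 15 / -5 = -3.0
This is a geometric sequence with common ratio r = -3.
Next term = -45 * -3 = 135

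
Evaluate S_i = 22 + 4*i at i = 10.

S_10 = 22 + 4*10 = 22 + 40 = 62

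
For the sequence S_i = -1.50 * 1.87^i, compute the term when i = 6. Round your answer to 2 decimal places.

S_6 = -1.5 * 1.87^6 ≈ -1.5 * 42.7612 ≈ -64.14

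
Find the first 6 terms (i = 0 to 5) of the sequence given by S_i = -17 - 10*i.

This is an arithmetic sequence.
i=0: S_0 = -17 + -10*0 = -17
i=1: S_1 = -17 + -10*1 = -27
i=2: S_2 = -17 + -10*2 = -37
i=3: S_3 = -17 + -10*3 = -47
i=4: S_4 = -17 + -10*4 = -57
i=5: S_5 = -17 + -10*5 = -67
The first 6 terms are: [-17, -27, -37, -47, -57, -67]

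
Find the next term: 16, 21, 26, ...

Differences: 21 - 16 = 5
This is an arithmetic sequence with common difference d = 5.
Next term = 26 + 5 = 31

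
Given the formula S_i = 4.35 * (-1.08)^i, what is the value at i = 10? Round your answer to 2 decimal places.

S_10 = 4.35 * (-1.08)^10 ≈ 4.35 * 2.1589 ≈ 9.39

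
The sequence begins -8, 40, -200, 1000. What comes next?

Ratios: 40 / -8 = -5.0
This is a geometric sequence with common ratio r = -5.
Next term = 1000 * -5 = -5000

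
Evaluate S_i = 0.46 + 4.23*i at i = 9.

S_9 = 0.46 + 4.23*9 = 0.46 + 38.07 = 38.53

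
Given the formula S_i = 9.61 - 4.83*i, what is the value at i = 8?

S_8 = 9.61 + -4.83*8 = 9.61 + -38.64 = -29.03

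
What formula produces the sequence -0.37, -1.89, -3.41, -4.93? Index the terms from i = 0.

Check differences: -1.89 - -0.37 = -1.52
-3.41 - -1.89 = -1.52
Common difference d = -1.52.
First term a = -0.37.
Formula: S_i = -0.37 - 1.52*i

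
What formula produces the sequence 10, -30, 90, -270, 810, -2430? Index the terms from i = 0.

Check ratios: -30 / 10 = -3.0
Common ratio r = -3.
First term a = 10.
Formula: S_i = 10 * (-3)^i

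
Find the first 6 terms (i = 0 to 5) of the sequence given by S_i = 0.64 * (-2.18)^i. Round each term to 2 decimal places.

This is a geometric sequence.
i=0: S_0 = 0.64 * (-2.18)^0 = 0.64
i=1: S_1 = 0.64 * (-2.18)^1 ≈ -1.4
i=2: S_2 = 0.64 * (-2.18)^2 ≈ 3.04
i=3: S_3 = 0.64 * (-2.18)^3 ≈ -6.63
i=4: S_4 = 0.64 * (-2.18)^4 ≈ 14.45
i=5: S_5 = 0.64 * (-2.18)^5 ≈ -31.51
The first 6 terms are: [0.64, -1.4, 3.04, -6.63, 14.45, -31.51]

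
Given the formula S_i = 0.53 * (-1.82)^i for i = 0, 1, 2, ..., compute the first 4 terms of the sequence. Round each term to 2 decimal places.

This is a geometric sequence.
i=0: S_0 = 0.53 * (-1.82)^0 = 0.53
i=1: S_1 = 0.53 * (-1.82)^1 ≈ -0.96
i=2: S_2 = 0.53 * (-1.82)^2 ≈ 1.76
i=3: S_3 = 0.53 * (-1.82)^3 ≈ -3.2
The first 4 terms are: [0.53, -0.96, 1.76, -3.2]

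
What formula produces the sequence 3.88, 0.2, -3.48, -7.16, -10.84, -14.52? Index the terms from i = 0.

Check differences: 0.2 - 3.88 = -3.68
-3.48 - 0.2 = -3.68
Common difference d = -3.68.
First term a = 3.88.
Formula: S_i = 3.88 - 3.68*i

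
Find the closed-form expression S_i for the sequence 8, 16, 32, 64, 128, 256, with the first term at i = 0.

Check ratios: 16 / 8 = 2.0
Common ratio r = 2.
First term a = 8.
Formula: S_i = 8 * 2^i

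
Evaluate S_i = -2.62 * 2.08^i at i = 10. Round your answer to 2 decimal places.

S_10 = -2.62 * 2.08^10 ≈ -2.62 * 1515.7701 ≈ -3971.32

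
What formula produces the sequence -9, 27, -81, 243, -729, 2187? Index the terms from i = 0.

Check ratios: 27 / -9 = -3.0
Common ratio r = -3.
First term a = -9.
Formula: S_i = -9 * (-3)^i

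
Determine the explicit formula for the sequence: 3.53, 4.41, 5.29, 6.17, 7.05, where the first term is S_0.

Check differences: 4.41 - 3.53 = 0.88
5.29 - 4.41 = 0.88
Common difference d = 0.88.
First term a = 3.53.
Formula: S_i = 3.53 + 0.88*i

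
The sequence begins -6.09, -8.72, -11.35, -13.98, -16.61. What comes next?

Differences: -8.72 - -6.09 = -2.63
This is an arithmetic sequence with common difference d = -2.63.
Next term = -16.61 + -2.63 = -19.24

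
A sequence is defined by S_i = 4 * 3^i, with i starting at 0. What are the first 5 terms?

This is a geometric sequence.
i=0: S_0 = 4 * 3^0 = 4
i=1: S_1 = 4 * 3^1 = 12
i=2: S_2 = 4 * 3^2 = 36
i=3: S_3 = 4 * 3^3 = 108
i=4: S_4 = 4 * 3^4 = 324
The first 5 terms are: [4, 12, 36, 108, 324]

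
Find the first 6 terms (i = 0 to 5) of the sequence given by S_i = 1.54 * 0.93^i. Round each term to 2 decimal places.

This is a geometric sequence.
i=0: S_0 = 1.54 * 0.93^0 = 1.54
i=1: S_1 = 1.54 * 0.93^1 ≈ 1.43
i=2: S_2 = 1.54 * 0.93^2 ≈ 1.33
i=3: S_3 = 1.54 * 0.93^3 ≈ 1.24
i=4: S_4 = 1.54 * 0.93^4 ≈ 1.15
i=5: S_5 = 1.54 * 0.93^5 ≈ 1.07
The first 6 terms are: [1.54, 1.43, 1.33, 1.24, 1.15, 1.07]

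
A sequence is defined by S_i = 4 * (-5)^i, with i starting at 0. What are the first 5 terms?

This is a geometric sequence.
i=0: S_0 = 4 * (-5)^0 = 4
i=1: S_1 = 4 * (-5)^1 = -20
i=2: S_2 = 4 * (-5)^2 = 100
i=3: S_3 = 4 * (-5)^3 = -500
i=4: S_4 = 4 * (-5)^4 = 2500
The first 5 terms are: [4, -20, 100, -500, 2500]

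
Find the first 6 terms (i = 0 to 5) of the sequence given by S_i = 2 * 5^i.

This is a geometric sequence.
i=0: S_0 = 2 * 5^0 = 2
i=1: S_1 = 2 * 5^1 = 10
i=2: S_2 = 2 * 5^2 = 50
i=3: S_3 = 2 * 5^3 = 250
i=4: S_4 = 2 * 5^4 = 1250
i=5: S_5 = 2 * 5^5 = 6250
The first 6 terms are: [2, 10, 50, 250, 1250, 6250]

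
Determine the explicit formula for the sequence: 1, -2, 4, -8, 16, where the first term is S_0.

Check ratios: -2 / 1 = -2.0
Common ratio r = -2.
First term a = 1.
Formula: S_i = 1 * (-2)^i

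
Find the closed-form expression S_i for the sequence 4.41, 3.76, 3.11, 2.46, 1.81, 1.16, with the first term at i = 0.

Check differences: 3.76 - 4.41 = -0.65
3.11 - 3.76 = -0.65
Common difference d = -0.65.
First term a = 4.41.
Formula: S_i = 4.41 - 0.65*i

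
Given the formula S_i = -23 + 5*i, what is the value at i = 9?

S_9 = -23 + 5*9 = -23 + 45 = 22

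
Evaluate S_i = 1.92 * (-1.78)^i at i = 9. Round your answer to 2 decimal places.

S_9 = 1.92 * (-1.78)^9 ≈ 1.92 * -179.3825 ≈ -344.41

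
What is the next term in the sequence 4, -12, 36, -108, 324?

Ratios: -12 / 4 = -3.0
This is a geometric sequence with common ratio r = -3.
Next term = 324 * -3 = -972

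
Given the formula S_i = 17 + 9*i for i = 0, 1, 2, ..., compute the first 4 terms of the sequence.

This is an arithmetic sequence.
i=0: S_0 = 17 + 9*0 = 17
i=1: S_1 = 17 + 9*1 = 26
i=2: S_2 = 17 + 9*2 = 35
i=3: S_3 = 17 + 9*3 = 44
The first 4 terms are: [17, 26, 35, 44]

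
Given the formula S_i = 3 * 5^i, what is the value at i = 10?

S_10 = 3 * 5^10 = 3 * 9765625 = 29296875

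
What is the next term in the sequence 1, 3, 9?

Ratios: 3 / 1 = 3.0
This is a geometric sequence with common ratio r = 3.
Next term = 9 * 3 = 27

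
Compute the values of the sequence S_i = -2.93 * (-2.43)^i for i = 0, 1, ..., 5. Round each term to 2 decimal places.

This is a geometric sequence.
i=0: S_0 = -2.93 * (-2.43)^0 = -2.93
i=1: S_1 = -2.93 * (-2.43)^1 ≈ 7.12
i=2: S_2 = -2.93 * (-2.43)^2 ≈ -17.3
i=3: S_3 = -2.93 * (-2.43)^3 ≈ 42.04
i=4: S_4 = -2.93 * (-2.43)^4 ≈ -102.16
i=5: S_5 = -2.93 * (-2.43)^5 ≈ 248.26
The first 6 terms are: [-2.93, 7.12, -17.3, 42.04, -102.16, 248.26]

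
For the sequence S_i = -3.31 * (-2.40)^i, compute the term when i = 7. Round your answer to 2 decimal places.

S_7 = -3.31 * (-2.4)^7 ≈ -3.31 * -458.6471 ≈ 1518.12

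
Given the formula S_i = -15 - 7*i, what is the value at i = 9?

S_9 = -15 + -7*9 = -15 + -63 = -78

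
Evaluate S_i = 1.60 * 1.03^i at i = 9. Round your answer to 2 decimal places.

S_9 = 1.6 * 1.03^9 ≈ 1.6 * 1.3048 ≈ 2.09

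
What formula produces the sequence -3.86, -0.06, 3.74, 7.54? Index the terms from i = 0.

Check differences: -0.06 - -3.86 = 3.8
3.74 - -0.06 = 3.8
Common difference d = 3.8.
First term a = -3.86.
Formula: S_i = -3.86 + 3.80*i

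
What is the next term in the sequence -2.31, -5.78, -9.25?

Differences: -5.78 - -2.31 = -3.47
This is an arithmetic sequence with common difference d = -3.47.
Next term = -9.25 + -3.47 = -12.72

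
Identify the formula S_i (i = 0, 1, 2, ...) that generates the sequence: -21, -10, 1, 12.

Check differences: -10 - -21 = 11
1 - -10 = 11
Common difference d = 11.
First term a = -21.
Formula: S_i = -21 + 11*i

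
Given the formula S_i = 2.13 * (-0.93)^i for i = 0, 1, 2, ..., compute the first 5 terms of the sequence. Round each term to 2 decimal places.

This is a geometric sequence.
i=0: S_0 = 2.13 * (-0.93)^0 = 2.13
i=1: S_1 = 2.13 * (-0.93)^1 ≈ -1.98
i=2: S_2 = 2.13 * (-0.93)^2 ≈ 1.84
i=3: S_3 = 2.13 * (-0.93)^3 ≈ -1.71
i=4: S_4 = 2.13 * (-0.93)^4 ≈ 1.59
The first 5 terms are: [2.13, -1.98, 1.84, -1.71, 1.59]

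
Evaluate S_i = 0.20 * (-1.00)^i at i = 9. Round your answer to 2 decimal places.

S_9 = 0.2 * (-1.0)^9 = 0.2 * -1 = -0.2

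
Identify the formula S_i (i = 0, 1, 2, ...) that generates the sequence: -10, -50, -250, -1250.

Check ratios: -50 / -10 = 5.0
Common ratio r = 5.
First term a = -10.
Formula: S_i = -10 * 5^i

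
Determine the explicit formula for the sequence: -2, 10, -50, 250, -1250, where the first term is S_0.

Check ratios: 10 / -2 = -5.0
Common ratio r = -5.
First term a = -2.
Formula: S_i = -2 * (-5)^i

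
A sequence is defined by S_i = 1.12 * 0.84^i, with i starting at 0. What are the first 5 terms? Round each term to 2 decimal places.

This is a geometric sequence.
i=0: S_0 = 1.12 * 0.84^0 = 1.12
i=1: S_1 = 1.12 * 0.84^1 ≈ 0.94
i=2: S_2 = 1.12 * 0.84^2 ≈ 0.79
i=3: S_3 = 1.12 * 0.84^3 ≈ 0.66
i=4: S_4 = 1.12 * 0.84^4 ≈ 0.56
The first 5 terms are: [1.12, 0.94, 0.79, 0.66, 0.56]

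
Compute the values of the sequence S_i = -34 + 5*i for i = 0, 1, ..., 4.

This is an arithmetic sequence.
i=0: S_0 = -34 + 5*0 = -34
i=1: S_1 = -34 + 5*1 = -29
i=2: S_2 = -34 + 5*2 = -24
i=3: S_3 = -34 + 5*3 = -19
i=4: S_4 = -34 + 5*4 = -14
The first 5 terms are: [-34, -29, -24, -19, -14]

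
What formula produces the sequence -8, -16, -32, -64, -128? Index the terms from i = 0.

Check ratios: -16 / -8 = 2.0
Common ratio r = 2.
First term a = -8.
Formula: S_i = -8 * 2^i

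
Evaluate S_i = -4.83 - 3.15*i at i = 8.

S_8 = -4.83 + -3.15*8 = -4.83 + -25.2 = -30.03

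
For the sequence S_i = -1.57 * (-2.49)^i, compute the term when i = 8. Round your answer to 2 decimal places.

S_8 = -1.57 * (-2.49)^8 ≈ -1.57 * 1477.7289 ≈ -2320.03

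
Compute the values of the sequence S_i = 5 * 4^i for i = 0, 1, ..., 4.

This is a geometric sequence.
i=0: S_0 = 5 * 4^0 = 5
i=1: S_1 = 5 * 4^1 = 20
i=2: S_2 = 5 * 4^2 = 80
i=3: S_3 = 5 * 4^3 = 320
i=4: S_4 = 5 * 4^4 = 1280
The first 5 terms are: [5, 20, 80, 320, 1280]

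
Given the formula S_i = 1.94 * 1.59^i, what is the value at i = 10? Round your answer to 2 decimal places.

S_10 = 1.94 * 1.59^10 ≈ 1.94 * 103.2693 ≈ 200.34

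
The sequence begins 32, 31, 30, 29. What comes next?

Differences: 31 - 32 = -1
This is an arithmetic sequence with common difference d = -1.
Next term = 29 + -1 = 28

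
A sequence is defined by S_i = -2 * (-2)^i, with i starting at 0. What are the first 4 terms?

This is a geometric sequence.
i=0: S_0 = -2 * (-2)^0 = -2
i=1: S_1 = -2 * (-2)^1 = 4
i=2: S_2 = -2 * (-2)^2 = -8
i=3: S_3 = -2 * (-2)^3 = 16
The first 4 terms are: [-2, 4, -8, 16]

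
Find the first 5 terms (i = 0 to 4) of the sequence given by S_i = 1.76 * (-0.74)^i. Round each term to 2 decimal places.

This is a geometric sequence.
i=0: S_0 = 1.76 * (-0.74)^0 = 1.76
i=1: S_1 = 1.76 * (-0.74)^1 ≈ -1.3
i=2: S_2 = 1.76 * (-0.74)^2 ≈ 0.96
i=3: S_3 = 1.76 * (-0.74)^3 ≈ -0.71
i=4: S_4 = 1.76 * (-0.74)^4 ≈ 0.53
The first 5 terms are: [1.76, -1.3, 0.96, -0.71, 0.53]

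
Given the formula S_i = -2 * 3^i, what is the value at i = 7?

S_7 = -2 * 3^7 = -2 * 2187 = -4374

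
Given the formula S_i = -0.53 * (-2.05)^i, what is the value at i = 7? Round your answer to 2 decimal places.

S_7 = -0.53 * (-2.05)^7 ≈ -0.53 * -152.1518 ≈ 80.64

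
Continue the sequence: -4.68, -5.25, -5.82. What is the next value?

Differences: -5.25 - -4.68 = -0.57
This is an arithmetic sequence with common difference d = -0.57.
Next term = -5.82 + -0.57 = -6.39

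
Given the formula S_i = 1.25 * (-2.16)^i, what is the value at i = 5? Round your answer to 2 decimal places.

S_5 = 1.25 * (-2.16)^5 ≈ 1.25 * -47.0185 ≈ -58.77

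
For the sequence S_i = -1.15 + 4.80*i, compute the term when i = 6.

S_6 = -1.15 + 4.8*6 = -1.15 + 28.8 = 27.65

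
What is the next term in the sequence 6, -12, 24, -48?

Ratios: -12 / 6 = -2.0
This is a geometric sequence with common ratio r = -2.
Next term = -48 * -2 = 96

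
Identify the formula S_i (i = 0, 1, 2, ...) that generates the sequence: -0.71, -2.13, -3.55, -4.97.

Check differences: -2.13 - -0.71 = -1.42
-3.55 - -2.13 = -1.42
Common difference d = -1.42.
First term a = -0.71.
Formula: S_i = -0.71 - 1.42*i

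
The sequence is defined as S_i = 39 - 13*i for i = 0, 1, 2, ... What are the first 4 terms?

This is an arithmetic sequence.
i=0: S_0 = 39 + -13*0 = 39
i=1: S_1 = 39 + -13*1 = 26
i=2: S_2 = 39 + -13*2 = 13
i=3: S_3 = 39 + -13*3 = 0
The first 4 terms are: [39, 26, 13, 0]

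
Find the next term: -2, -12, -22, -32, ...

Differences: -12 - -2 = -10
This is an arithmetic sequence with common difference d = -10.
Next term = -32 + -10 = -42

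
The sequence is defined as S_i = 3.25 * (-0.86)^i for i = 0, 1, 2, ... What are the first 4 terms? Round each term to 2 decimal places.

This is a geometric sequence.
i=0: S_0 = 3.25 * (-0.86)^0 = 3.25
i=1: S_1 = 3.25 * (-0.86)^1 ≈ -2.8
i=2: S_2 = 3.25 * (-0.86)^2 ≈ 2.4
i=3: S_3 = 3.25 * (-0.86)^3 ≈ -2.07
The first 4 terms are: [3.25, -2.8, 2.4, -2.07]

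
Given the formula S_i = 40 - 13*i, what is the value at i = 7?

S_7 = 40 + -13*7 = 40 + -91 = -51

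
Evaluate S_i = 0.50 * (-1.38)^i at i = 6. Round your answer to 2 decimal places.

S_6 = 0.5 * (-1.38)^6 ≈ 0.5 * 6.9068 ≈ 3.45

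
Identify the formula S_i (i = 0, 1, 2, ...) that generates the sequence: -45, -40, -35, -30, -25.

Check differences: -40 - -45 = 5
-35 - -40 = 5
Common difference d = 5.
First term a = -45.
Formula: S_i = -45 + 5*i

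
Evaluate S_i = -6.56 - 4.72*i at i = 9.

S_9 = -6.56 + -4.72*9 = -6.56 + -42.48 = -49.04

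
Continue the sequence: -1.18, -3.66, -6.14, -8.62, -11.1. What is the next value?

Differences: -3.66 - -1.18 = -2.48
This is an arithmetic sequence with common difference d = -2.48.
Next term = -11.1 + -2.48 = -13.58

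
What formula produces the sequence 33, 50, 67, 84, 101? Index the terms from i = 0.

Check differences: 50 - 33 = 17
67 - 50 = 17
Common difference d = 17.
First term a = 33.
Formula: S_i = 33 + 17*i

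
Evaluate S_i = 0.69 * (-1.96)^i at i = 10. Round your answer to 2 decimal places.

S_10 = 0.69 * (-1.96)^10 ≈ 0.69 * 836.6826 ≈ 577.31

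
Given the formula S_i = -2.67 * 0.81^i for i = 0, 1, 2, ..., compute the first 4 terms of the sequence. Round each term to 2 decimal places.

This is a geometric sequence.
i=0: S_0 = -2.67 * 0.81^0 = -2.67
i=1: S_1 = -2.67 * 0.81^1 ≈ -2.16
i=2: S_2 = -2.67 * 0.81^2 ≈ -1.75
i=3: S_3 = -2.67 * 0.81^3 ≈ -1.42
The first 4 terms are: [-2.67, -2.16, -1.75, -1.42]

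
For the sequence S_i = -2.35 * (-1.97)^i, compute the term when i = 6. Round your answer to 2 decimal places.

S_6 = -2.35 * (-1.97)^6 ≈ -2.35 * 58.4517 ≈ -137.36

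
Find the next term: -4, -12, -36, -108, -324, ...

Ratios: -12 / -4 = 3.0
This is a geometric sequence with common ratio r = 3.
Next term = -324 * 3 = -972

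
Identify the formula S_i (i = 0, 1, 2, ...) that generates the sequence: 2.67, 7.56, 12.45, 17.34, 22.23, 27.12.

Check differences: 7.56 - 2.67 = 4.89
12.45 - 7.56 = 4.89
Common difference d = 4.89.
First term a = 2.67.
Formula: S_i = 2.67 + 4.89*i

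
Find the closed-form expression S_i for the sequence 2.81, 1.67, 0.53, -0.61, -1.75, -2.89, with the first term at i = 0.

Check differences: 1.67 - 2.81 = -1.14
0.53 - 1.67 = -1.14
Common difference d = -1.14.
First term a = 2.81.
Formula: S_i = 2.81 - 1.14*i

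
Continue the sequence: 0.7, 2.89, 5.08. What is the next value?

Differences: 2.89 - 0.7 = 2.19
This is an arithmetic sequence with common difference d = 2.19.
Next term = 5.08 + 2.19 = 7.27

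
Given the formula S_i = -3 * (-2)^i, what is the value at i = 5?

S_5 = -3 * (-2)^5 = -3 * -32 = 96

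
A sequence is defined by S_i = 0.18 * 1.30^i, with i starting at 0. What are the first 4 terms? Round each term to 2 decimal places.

This is a geometric sequence.
i=0: S_0 = 0.18 * 1.3^0 = 0.18
i=1: S_1 = 0.18 * 1.3^1 ≈ 0.23
i=2: S_2 = 0.18 * 1.3^2 ≈ 0.3
i=3: S_3 = 0.18 * 1.3^3 ≈ 0.4
The first 4 terms are: [0.18, 0.23, 0.3, 0.4]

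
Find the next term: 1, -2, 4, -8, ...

Ratios: -2 / 1 = -2.0
This is a geometric sequence with common ratio r = -2.
Next term = -8 * -2 = 16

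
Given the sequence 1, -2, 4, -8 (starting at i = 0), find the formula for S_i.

Check ratios: -2 / 1 = -2.0
Common ratio r = -2.
First term a = 1.
Formula: S_i = 1 * (-2)^i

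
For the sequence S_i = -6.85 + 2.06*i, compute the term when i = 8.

S_8 = -6.85 + 2.06*8 = -6.85 + 16.48 = 9.63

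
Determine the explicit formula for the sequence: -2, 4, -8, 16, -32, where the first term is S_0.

Check ratios: 4 / -2 = -2.0
Common ratio r = -2.
First term a = -2.
Formula: S_i = -2 * (-2)^i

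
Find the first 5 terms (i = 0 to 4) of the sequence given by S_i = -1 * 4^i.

This is a geometric sequence.
i=0: S_0 = -1 * 4^0 = -1
i=1: S_1 = -1 * 4^1 = -4
i=2: S_2 = -1 * 4^2 = -16
i=3: S_3 = -1 * 4^3 = -64
i=4: S_4 = -1 * 4^4 = -256
The first 5 terms are: [-1, -4, -16, -64, -256]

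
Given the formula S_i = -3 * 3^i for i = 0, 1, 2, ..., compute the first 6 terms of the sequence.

This is a geometric sequence.
i=0: S_0 = -3 * 3^0 = -3
i=1: S_1 = -3 * 3^1 = -9
i=2: S_2 = -3 * 3^2 = -27
i=3: S_3 = -3 * 3^3 = -81
i=4: S_4 = -3 * 3^4 = -243
i=5: S_5 = -3 * 3^5 = -729
The first 6 terms are: [-3, -9, -27, -81, -243, -729]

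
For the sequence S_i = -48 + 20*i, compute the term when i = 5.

S_5 = -48 + 20*5 = -48 + 100 = 52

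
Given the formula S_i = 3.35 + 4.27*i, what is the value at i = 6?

S_6 = 3.35 + 4.27*6 = 3.35 + 25.62 = 28.97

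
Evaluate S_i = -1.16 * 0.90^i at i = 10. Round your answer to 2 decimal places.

S_10 = -1.16 * 0.9^10 ≈ -1.16 * 0.3487 ≈ -0.4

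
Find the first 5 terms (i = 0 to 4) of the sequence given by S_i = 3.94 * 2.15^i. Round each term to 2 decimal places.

This is a geometric sequence.
i=0: S_0 = 3.94 * 2.15^0 = 3.94
i=1: S_1 = 3.94 * 2.15^1 ≈ 8.47
i=2: S_2 = 3.94 * 2.15^2 ≈ 18.21
i=3: S_3 = 3.94 * 2.15^3 ≈ 39.16
i=4: S_4 = 3.94 * 2.15^4 ≈ 84.19
The first 5 terms are: [3.94, 8.47, 18.21, 39.16, 84.19]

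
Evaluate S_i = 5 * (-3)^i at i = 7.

S_7 = 5 * (-3)^7 = 5 * -2187 = -10935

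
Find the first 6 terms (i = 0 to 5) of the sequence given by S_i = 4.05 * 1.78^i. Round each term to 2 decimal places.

This is a geometric sequence.
i=0: S_0 = 4.05 * 1.78^0 = 4.05
i=1: S_1 = 4.05 * 1.78^1 ≈ 7.21
i=2: S_2 = 4.05 * 1.78^2 ≈ 12.83
i=3: S_3 = 4.05 * 1.78^3 ≈ 22.84
i=4: S_4 = 4.05 * 1.78^4 ≈ 40.66
i=5: S_5 = 4.05 * 1.78^5 ≈ 72.37
The first 6 terms are: [4.05, 7.21, 12.83, 22.84, 40.66, 72.37]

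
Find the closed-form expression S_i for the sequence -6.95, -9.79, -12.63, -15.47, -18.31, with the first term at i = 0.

Check differences: -9.79 - -6.95 = -2.84
-12.63 - -9.79 = -2.84
Common difference d = -2.84.
First term a = -6.95.
Formula: S_i = -6.95 - 2.84*i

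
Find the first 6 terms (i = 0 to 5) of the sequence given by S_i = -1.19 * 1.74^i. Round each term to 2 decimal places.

This is a geometric sequence.
i=0: S_0 = -1.19 * 1.74^0 = -1.19
i=1: S_1 = -1.19 * 1.74^1 ≈ -2.07
i=2: S_2 = -1.19 * 1.74^2 ≈ -3.6
i=3: S_3 = -1.19 * 1.74^3 ≈ -6.27
i=4: S_4 = -1.19 * 1.74^4 ≈ -10.91
i=5: S_5 = -1.19 * 1.74^5 ≈ -18.98
The first 6 terms are: [-1.19, -2.07, -3.6, -6.27, -10.91, -18.98]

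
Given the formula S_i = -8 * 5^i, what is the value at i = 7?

S_7 = -8 * 5^7 = -8 * 78125 = -625000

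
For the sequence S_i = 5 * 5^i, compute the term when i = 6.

S_6 = 5 * 5^6 = 5 * 15625 = 78125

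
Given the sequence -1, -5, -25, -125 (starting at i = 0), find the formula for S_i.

Check ratios: -5 / -1 = 5.0
Common ratio r = 5.
First term a = -1.
Formula: S_i = -1 * 5^i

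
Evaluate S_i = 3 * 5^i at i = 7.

S_7 = 3 * 5^7 = 3 * 78125 = 234375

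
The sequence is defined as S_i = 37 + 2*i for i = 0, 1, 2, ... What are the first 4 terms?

This is an arithmetic sequence.
i=0: S_0 = 37 + 2*0 = 37
i=1: S_1 = 37 + 2*1 = 39
i=2: S_2 = 37 + 2*2 = 41
i=3: S_3 = 37 + 2*3 = 43
The first 4 terms are: [37, 39, 41, 43]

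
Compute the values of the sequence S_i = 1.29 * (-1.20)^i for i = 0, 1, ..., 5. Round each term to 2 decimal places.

This is a geometric sequence.
i=0: S_0 = 1.29 * (-1.2)^0 = 1.29
i=1: S_1 = 1.29 * (-1.2)^1 ≈ -1.55
i=2: S_2 = 1.29 * (-1.2)^2 ≈ 1.86
i=3: S_3 = 1.29 * (-1.2)^3 ≈ -2.23
i=4: S_4 = 1.29 * (-1.2)^4 ≈ 2.67
i=5: S_5 = 1.29 * (-1.2)^5 ≈ -3.21
The first 6 terms are: [1.29, -1.55, 1.86, -2.23, 2.67, -3.21]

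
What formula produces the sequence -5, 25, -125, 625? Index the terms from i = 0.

Check ratios: 25 / -5 = -5.0
Common ratio r = -5.
First term a = -5.
Formula: S_i = -5 * (-5)^i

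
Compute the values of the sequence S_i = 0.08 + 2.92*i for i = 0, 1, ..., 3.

This is an arithmetic sequence.
i=0: S_0 = 0.08 + 2.92*0 = 0.08
i=1: S_1 = 0.08 + 2.92*1 = 3.0
i=2: S_2 = 0.08 + 2.92*2 = 5.92
i=3: S_3 = 0.08 + 2.92*3 = 8.84
The first 4 terms are: [0.08, 3.0, 5.92, 8.84]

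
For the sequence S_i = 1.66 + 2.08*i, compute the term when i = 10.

S_10 = 1.66 + 2.08*10 = 1.66 + 20.8 = 22.46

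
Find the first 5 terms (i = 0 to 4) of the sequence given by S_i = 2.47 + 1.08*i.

This is an arithmetic sequence.
i=0: S_0 = 2.47 + 1.08*0 = 2.47
i=1: S_1 = 2.47 + 1.08*1 = 3.55
i=2: S_2 = 2.47 + 1.08*2 = 4.63
i=3: S_3 = 2.47 + 1.08*3 = 5.71
i=4: S_4 = 2.47 + 1.08*4 = 6.79
The first 5 terms are: [2.47, 3.55, 4.63, 5.71, 6.79]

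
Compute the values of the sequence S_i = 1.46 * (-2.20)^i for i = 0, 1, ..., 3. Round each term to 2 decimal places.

This is a geometric sequence.
i=0: S_0 = 1.46 * (-2.2)^0 = 1.46
i=1: S_1 = 1.46 * (-2.2)^1 ≈ -3.21
i=2: S_2 = 1.46 * (-2.2)^2 ≈ 7.07
i=3: S_3 = 1.46 * (-2.2)^3 ≈ -15.55
The first 4 terms are: [1.46, -3.21, 7.07, -15.55]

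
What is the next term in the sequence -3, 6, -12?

Ratios: 6 / -3 = -2.0
This is a geometric sequence with common ratio r = -2.
Next term = -12 * -2 = 24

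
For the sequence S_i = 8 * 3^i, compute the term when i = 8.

S_8 = 8 * 3^8 = 8 * 6561 = 52488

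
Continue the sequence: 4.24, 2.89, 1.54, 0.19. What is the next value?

Differences: 2.89 - 4.24 = -1.35
This is an arithmetic sequence with common difference d = -1.35.
Next term = 0.19 + -1.35 = -1.16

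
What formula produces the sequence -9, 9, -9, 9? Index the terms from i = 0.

Check ratios: 9 / -9 = -1.0
Common ratio r = -1.
First term a = -9.
Formula: S_i = -9 * (-1)^i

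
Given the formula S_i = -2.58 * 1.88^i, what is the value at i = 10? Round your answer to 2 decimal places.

S_10 = -2.58 * 1.88^10 ≈ -2.58 * 551.5419 ≈ -1422.98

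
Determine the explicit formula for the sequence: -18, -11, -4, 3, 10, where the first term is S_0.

Check differences: -11 - -18 = 7
-4 - -11 = 7
Common difference d = 7.
First term a = -18.
Formula: S_i = -18 + 7*i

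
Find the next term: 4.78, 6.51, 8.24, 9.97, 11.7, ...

Differences: 6.51 - 4.78 = 1.73
This is an arithmetic sequence with common difference d = 1.73.
Next term = 11.7 + 1.73 = 13.43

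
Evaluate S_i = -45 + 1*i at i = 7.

S_7 = -45 + 1*7 = -45 + 7 = -38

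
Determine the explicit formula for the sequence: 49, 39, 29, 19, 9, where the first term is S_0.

Check differences: 39 - 49 = -10
29 - 39 = -10
Common difference d = -10.
First term a = 49.
Formula: S_i = 49 - 10*i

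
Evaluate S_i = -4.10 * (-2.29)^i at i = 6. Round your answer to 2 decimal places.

S_6 = -4.1 * (-2.29)^6 ≈ -4.1 * 144.2158 ≈ -591.28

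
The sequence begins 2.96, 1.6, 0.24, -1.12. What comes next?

Differences: 1.6 - 2.96 = -1.36
This is an arithmetic sequence with common difference d = -1.36.
Next term = -1.12 + -1.36 = -2.48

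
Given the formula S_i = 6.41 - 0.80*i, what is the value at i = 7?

S_7 = 6.41 + -0.8*7 = 6.41 + -5.6 = 0.81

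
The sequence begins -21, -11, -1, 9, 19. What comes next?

Differences: -11 - -21 = 10
This is an arithmetic sequence with common difference d = 10.
Next term = 19 + 10 = 29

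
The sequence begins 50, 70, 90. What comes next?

Differences: 70 - 50 = 20
This is an arithmetic sequence with common difference d = 20.
Next term = 90 + 20 = 110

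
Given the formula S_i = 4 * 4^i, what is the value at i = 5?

S_5 = 4 * 4^5 = 4 * 1024 = 4096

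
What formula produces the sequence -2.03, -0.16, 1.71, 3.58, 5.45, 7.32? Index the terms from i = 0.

Check differences: -0.16 - -2.03 = 1.87
1.71 - -0.16 = 1.87
Common difference d = 1.87.
First term a = -2.03.
Formula: S_i = -2.03 + 1.87*i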